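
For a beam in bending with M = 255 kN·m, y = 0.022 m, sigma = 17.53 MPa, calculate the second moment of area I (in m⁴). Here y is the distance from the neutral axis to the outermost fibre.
Model: a beam in bending, so sigma = (M·y) / I.
Solve for I: I = (M·y) / sigma.
Convert to SI units:
  M = 255 kN·m = 255000 N·m
  sigma = 17.53 MPa = 1.753 × 10⁷ Pa
Substitute:
  I = (255000 × 0.022) / (1.753 × 10⁷)
  I = 0.00032 m⁴
Final answer: I = 0.00032 m⁴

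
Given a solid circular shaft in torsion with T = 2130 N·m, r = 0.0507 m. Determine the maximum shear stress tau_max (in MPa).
Model: a solid circular shaft in torsion, so tau_max = (2·T) / (π·r^3).
Substitute:
  tau_max = (2 × 2130) / (π × 0.0507^3)
  tau_max = 1.04 × 10⁷ Pa
Convert: tau_max = 1.04 × 10⁷ Pa = 10.4 MPa
Final answer: tau_max = 10.4 MPa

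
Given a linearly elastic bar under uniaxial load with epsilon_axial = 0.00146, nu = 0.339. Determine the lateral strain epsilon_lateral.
Model: a linearly elastic bar under uniaxial load, so epsilon_lateral = -nu·epsilon_axial.
Substitute:
  epsilon_lateral = -(0.339 × 0.00146)
  epsilon_lateral = -0.0004949
Final answer: epsilon_lateral = -0.0004949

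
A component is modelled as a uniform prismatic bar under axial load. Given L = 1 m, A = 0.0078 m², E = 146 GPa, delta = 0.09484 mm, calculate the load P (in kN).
Model: a uniform prismatic bar under axial load, so delta = (P·L) / (A·E).
Solve for P: P = (delta·A·E) / L.
Convert to SI units:
  E = 146 GPa = 1.46 × 10¹¹ Pa
  delta = 0.09484 mm = 9.484 × 10⁻⁵ m
Substitute:
  P = ((9.484 × 10⁻⁵) × 0.0078 × (1.46 × 10¹¹)) / 1
  P = 108000 N
Convert: P = 108000 N = 108 kN
Final answer: P = 108 kN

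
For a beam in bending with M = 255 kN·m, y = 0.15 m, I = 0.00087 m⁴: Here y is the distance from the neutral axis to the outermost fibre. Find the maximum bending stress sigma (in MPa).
Model: a beam in bending, so sigma = (M·y) / I.
Convert to SI units:
  M = 255 kN·m = 255000 N·m
Substitute:
  sigma = (255000 × 0.15) / 0.00087
  sigma = 4.397 × 10⁷ Pa
Convert: sigma = 4.397 × 10⁷ Pa = 43.97 MPa
Final answer: sigma = 43.97 MPa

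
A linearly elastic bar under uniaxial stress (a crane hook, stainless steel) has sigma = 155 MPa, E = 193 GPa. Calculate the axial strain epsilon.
Model: a linearly elastic bar under uniaxial stress, so epsilon = sigma / E.
Convert to SI units:
  sigma = 155 MPa = 1.55 × 10⁸ Pa
  E = 193 GPa = 1.93 × 10¹¹ Pa
Substitute:
  epsilon = (1.55 × 10⁸) / (1.93 × 10¹¹)
  epsilon = 0.0008031
Final answer: epsilon = 0.0008031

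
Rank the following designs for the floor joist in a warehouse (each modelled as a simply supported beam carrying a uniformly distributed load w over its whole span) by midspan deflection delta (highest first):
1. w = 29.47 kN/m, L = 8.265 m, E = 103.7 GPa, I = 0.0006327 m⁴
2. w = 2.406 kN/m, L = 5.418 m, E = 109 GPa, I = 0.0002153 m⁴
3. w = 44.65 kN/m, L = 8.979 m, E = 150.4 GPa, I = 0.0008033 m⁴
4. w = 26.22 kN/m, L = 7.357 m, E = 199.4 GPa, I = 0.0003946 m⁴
Model: a simply supported beam carrying a uniformly distributed load w over its whole span, so delta = (5·w·L^4) / (384·E·I) (SI units).
  Case 1: delta = (5 × 29470 × 8.265^4) / (384 × (1.037 × 10¹¹) × 0.0006327) = 0.02729 m = 27.29 mm
  Case 2: delta = (5 × 2406 × 5.418^4) / (384 × (1.09 × 10¹¹) × 0.0002153) = 0.00115 m = 1.15 mm
  Case 3: delta = (5 × 44650 × 8.979^4) / (384 × (1.504 × 10¹¹) × 0.0008033) = 0.03128 m = 31.28 mm
  Case 4: delta = (5 × 26220 × 7.357^4) / (384 × (1.994 × 10¹¹) × 0.0003946) = 0.01271 m = 12.71 mm
Ordering: 31.28 mm (case 3) > 27.29 mm (case 1) > 12.71 mm (case 4) > 1.15 mm (case 2)
Final answer: 3, 1, 4, 2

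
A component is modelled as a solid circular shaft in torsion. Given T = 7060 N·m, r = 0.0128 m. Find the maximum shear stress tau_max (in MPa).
Model: a solid circular shaft in torsion, so tau_max = (2·T) / (π·r^3).
Substitute:
  tau_max = (2 × 7060) / (π × 0.0128^3)
  tau_max = 2.143 × 10⁹ Pa
Convert: tau_max = 2.143 × 10⁹ Pa = 2143 MPa
Final answer: tau_max = 2143 MPa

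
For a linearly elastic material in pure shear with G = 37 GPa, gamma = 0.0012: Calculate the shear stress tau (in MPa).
Model: a linearly elastic material in pure shear, so tau = G·gamma.
Convert to SI units:
  G = 37 GPa = 3.7 × 10¹⁰ Pa
Substitute:
  tau = (3.7 × 10¹⁰) × 0.0012
  tau = 4.44 × 10⁷ Pa
Convert: tau = 4.44 × 10⁷ Pa = 44.4 MPa
Final answer: tau = 44.4 MPa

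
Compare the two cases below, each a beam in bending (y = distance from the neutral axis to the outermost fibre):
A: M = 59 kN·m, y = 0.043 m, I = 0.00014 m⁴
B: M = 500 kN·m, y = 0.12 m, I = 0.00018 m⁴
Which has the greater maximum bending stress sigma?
Model: a beam in bending (y = distance from the neutral axis to the outermost fibre), so sigma = (M·y) / I (SI units).
  A: sigma = (59000 × 0.043) / 0.00014 = 1.812 × 10⁷ Pa = 18.12 MPa
  B: sigma = (500000 × 0.12) / 0.00018 = 3.333 × 10⁸ Pa = 333.3 MPa
333.3 MPa > 18.12 MPa, so B is larger.
Final answer: B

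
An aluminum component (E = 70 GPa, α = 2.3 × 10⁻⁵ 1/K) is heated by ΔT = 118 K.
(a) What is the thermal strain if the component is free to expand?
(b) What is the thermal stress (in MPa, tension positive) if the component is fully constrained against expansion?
(a) Free thermal strain ε_th = α·ΔT = (2.3 × 10⁻⁵) × 118 = 0.002714
(b) Fully constrained, the expansion is suppressed, so σ = -E·α·ΔT. Convert E = 70 GPa = 7 × 10¹⁰ Pa.
  σ = -(7 × 10¹⁰) × (2.3 × 10⁻⁵) × 118 = -1.9 × 10⁸ Pa = -190 MPa (compressive)
Final answer: (a) ε_th = 0.002714, (b) σ = -190 MPa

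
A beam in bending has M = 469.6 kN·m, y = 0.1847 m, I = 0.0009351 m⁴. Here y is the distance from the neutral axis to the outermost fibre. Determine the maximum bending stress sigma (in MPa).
Model: a beam in bending, so sigma = (M·y) / I.
Convert to SI units:
  M = 469.6 kN·m = 469600 N·m
Substitute:
  sigma = (469600 × 0.1847) / 0.0009351
  sigma = 9.275 × 10⁷ Pa
Convert: sigma = 9.275 × 10⁷ Pa = 92.75 MPa
Final answer: sigma = 92.75 MPa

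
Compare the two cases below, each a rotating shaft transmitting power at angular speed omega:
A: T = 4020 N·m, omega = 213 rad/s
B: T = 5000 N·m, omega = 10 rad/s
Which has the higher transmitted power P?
Model: a rotating shaft transmitting power at angular speed omega, so P = T·omega (SI units).
  A: P = 4020 × 213 = 856300 W = 856.3 kW
  B: P = 5000 × 10 = 50000 W = 50 kW
856.3 kW > 50 kW, so A is larger.
Final answer: A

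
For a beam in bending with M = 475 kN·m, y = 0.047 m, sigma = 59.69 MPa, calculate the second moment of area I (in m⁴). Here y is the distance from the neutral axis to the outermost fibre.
Model: a beam in bending, so sigma = (M·y) / I.
Solve for I: I = (M·y) / sigma.
Convert to SI units:
  M = 475 kN·m = 475000 N·m
  sigma = 59.69 MPa = 5.969 × 10⁷ Pa
Substitute:
  I = (475000 × 0.047) / (5.969 × 10⁷)
  I = 0.000374 m⁴
Final answer: I = 0.000374 m⁴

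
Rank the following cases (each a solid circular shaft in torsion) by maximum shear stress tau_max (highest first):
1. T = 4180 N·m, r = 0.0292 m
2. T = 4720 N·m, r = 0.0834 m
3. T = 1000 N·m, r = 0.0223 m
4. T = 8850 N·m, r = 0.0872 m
Model: a solid circular shaft in torsion, so tau_max = (2·T) / (π·r^3) (SI units).
  Case 1: tau_max = (2 × 4180) / (π × 0.0292^3) = 1.069 × 10⁸ Pa = 106.9 MPa
  Case 2: tau_max = (2 × 4720) / (π × 0.0834^3) = 5.18 × 10⁶ Pa = 5.18 MPa
  Case 3: tau_max = (2 × 1000) / (π × 0.0223^3) = 5.741 × 10⁷ Pa = 57.41 MPa
  Case 4: tau_max = (2 × 8850) / (π × 0.0872^3) = 8.497 × 10⁶ Pa = 8.497 MPa
Ordering: 106.9 MPa (case 1) > 57.41 MPa (case 3) > 8.497 MPa (case 4) > 5.18 MPa (case 2)
Final answer: 1, 3, 4, 2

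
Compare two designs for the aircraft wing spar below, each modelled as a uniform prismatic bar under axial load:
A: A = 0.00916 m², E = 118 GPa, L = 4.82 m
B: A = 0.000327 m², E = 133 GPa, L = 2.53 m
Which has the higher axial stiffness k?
Model: a uniform prismatic bar under axial load, so k = (A·E) / L (SI units).
  A: k = (0.00916 × (1.18 × 10¹¹)) / 4.82 = 2.242 × 10⁸ N/m = 224.2 MN/m
  B: k = (0.000327 × (1.33 × 10¹¹)) / 2.53 = 1.719 × 10⁷ N/m = 17.19 MN/m
224.2 MN/m > 17.19 MN/m, so A is larger.
Final answer: A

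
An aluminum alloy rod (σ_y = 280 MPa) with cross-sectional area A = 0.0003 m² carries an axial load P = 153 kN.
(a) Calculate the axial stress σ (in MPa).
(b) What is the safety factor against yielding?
(a) Axial stress σ = P/A. Convert P = 153 kN = 153000 N.
  σ = 153000 / 0.0003 = 5.1 × 10⁸ Pa = 510 MPa
(b) Safety factor SF = σ_y/σ = 280 / 510 = 0.549
Final answer: (a) σ = 510 MPa, (b) SF = 0.549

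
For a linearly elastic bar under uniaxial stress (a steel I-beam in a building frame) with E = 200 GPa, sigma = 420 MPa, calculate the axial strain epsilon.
Model: a linearly elastic bar under uniaxial stress, so sigma = E·epsilon.
Solve for epsilon: epsilon = sigma / E.
Convert to SI units:
  E = 200 GPa = 2 × 10¹¹ Pa
  sigma = 420 MPa = 4.2 × 10⁸ Pa
Substitute:
  epsilon = (4.2 × 10⁸) / (2 × 10¹¹)
  epsilon = 0.0021
Final answer: epsilon = 0.0021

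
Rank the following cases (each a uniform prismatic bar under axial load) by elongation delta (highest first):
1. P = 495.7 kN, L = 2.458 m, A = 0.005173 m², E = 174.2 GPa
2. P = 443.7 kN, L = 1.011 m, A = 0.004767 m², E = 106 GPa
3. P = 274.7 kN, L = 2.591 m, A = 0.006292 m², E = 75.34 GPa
Model: a uniform prismatic bar under axial load, so delta = (P·L) / (A·E) (SI units).
  Case 1: delta = (495700 × 2.458) / (0.005173 × (1.742 × 10¹¹)) = 0.001352 m = 1.352 mm
  Case 2: delta = (443700 × 1.011) / (0.004767 × (1.06 × 10¹¹)) = 0.0008877 m = 0.8877 mm
  Case 3: delta = (274700 × 2.591) / (0.006292 × (7.534 × 10¹⁰)) = 0.001501 m = 1.501 mm
Ordering: 1.501 mm (case 3) > 1.352 mm (case 1) > 0.8877 mm (case 2)
Final answer: 3, 1, 2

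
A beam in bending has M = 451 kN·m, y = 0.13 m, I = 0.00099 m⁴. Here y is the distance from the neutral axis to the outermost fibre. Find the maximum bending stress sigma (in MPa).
Model: a beam in bending, so sigma = (M·y) / I.
Convert to SI units:
  M = 451 kN·m = 451000 N·m
Substitute:
  sigma = (451000 × 0.13) / 0.00099
  sigma = 5.922 × 10⁷ Pa
Convert: sigma = 5.922 × 10⁷ Pa = 59.22 MPa
Final answer: sigma = 59.22 MPa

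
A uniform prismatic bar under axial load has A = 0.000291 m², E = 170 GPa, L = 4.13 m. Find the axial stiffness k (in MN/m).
Model: a uniform prismatic bar under axial load, so k = (A·E) / L.
Convert to SI units:
  E = 170 GPa = 1.7 × 10¹¹ Pa
Substitute:
  k = (0.000291 × (1.7 × 10¹¹)) / 4.13
  k = 1.198 × 10⁷ N/m
Convert: k = 1.198 × 10⁷ N/m = 11.98 MN/m
Final answer: k = 11.98 MN/m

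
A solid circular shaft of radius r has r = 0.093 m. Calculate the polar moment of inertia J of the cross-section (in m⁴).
Model: a solid circular shaft of radius r, so J = (π·r^4) / 2.
Substitute:
  J = (π × 0.093^4) / 2
  J = 0.0001175 m⁴
Final answer: J = 0.0001175 m⁴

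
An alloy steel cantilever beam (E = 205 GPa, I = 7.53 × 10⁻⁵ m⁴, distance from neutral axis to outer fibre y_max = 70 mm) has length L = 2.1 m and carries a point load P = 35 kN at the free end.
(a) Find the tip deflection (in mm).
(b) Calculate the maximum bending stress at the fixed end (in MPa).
(a) Tip deflection of a cantilever with an end point load: δ = P·L^3 / (3·E·I). Convert P = 35 kN = 35000 N, E = 205 GPa = 2.05 × 10¹¹ Pa.
  δ = (35000 × 2.1^3) / (3 × (2.05 × 10¹¹) × (7.53 × 10⁻⁵)) = 0.006999 m = 6.999 mm
(b) Maximum bending moment at the fixed end: M = P·L = 35000 × 2.1 = 73500 N·m. Convert y_max = 70 mm = 0.07 m.
  σ = M·y_max / I = (73500 × 0.07) / (7.53 × 10⁻⁵) = 6.833 × 10⁷ Pa = 68.33 MPa
Final answer: (a) δ = 6.999 mm, (b) σ = 68.33 MPa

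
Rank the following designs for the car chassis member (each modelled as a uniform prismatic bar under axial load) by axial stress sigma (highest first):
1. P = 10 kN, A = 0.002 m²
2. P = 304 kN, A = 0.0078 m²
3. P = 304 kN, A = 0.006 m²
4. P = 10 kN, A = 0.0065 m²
Model: a uniform prismatic bar under axial load, so sigma = P / A (SI units).
  Case 1: sigma = 10000 / 0.002 = 5 × 10⁶ Pa = 5 MPa
  Case 2: sigma = 304000 / 0.0078 = 3.897 × 10⁷ Pa = 38.97 MPa
  Case 3: sigma = 304000 / 0.006 = 5.067 × 10⁷ Pa = 50.67 MPa
  Case 4: sigma = 10000 / 0.0065 = 1.538 × 10⁶ Pa = 1.538 MPa
Ordering: 50.67 MPa (case 3) > 38.97 MPa (case 2) > 5 MPa (case 1) > 1.538 MPa (case 4)
Final answer: 3, 2, 1, 4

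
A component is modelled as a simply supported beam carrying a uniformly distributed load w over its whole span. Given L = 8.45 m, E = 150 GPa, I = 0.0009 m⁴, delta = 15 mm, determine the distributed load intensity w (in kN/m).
Model: a simply supported beam carrying a uniformly distributed load w over its whole span, so delta = (5·w·L^4) / (384·E·I).
Solve for w: w = (384·delta·E·I) / (5·L^4).
Convert to SI units:
  E = 150 GPa = 1.5 × 10¹¹ Pa
  delta = 15 mm = 0.015 m
Substitute:
  w = (384 × 0.015 × (1.5 × 10¹¹) × 0.0009) / (5 × 8.45^4)
  w = 30500 N/m
Convert: w = 30500 N/m = 30.5 kN/m
Final answer: w = 30.5 kN/m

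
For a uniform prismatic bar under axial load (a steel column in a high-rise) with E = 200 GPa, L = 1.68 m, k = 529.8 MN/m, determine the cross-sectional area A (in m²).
Model: a uniform prismatic bar under axial load, so k = (A·E) / L.
Solve for A: A = (k·L) / E.
Convert to SI units:
  E = 200 GPa = 2 × 10¹¹ Pa
  k = 529.8 MN/m = 5.298 × 10⁸ N/m
Substitute:
  A = ((5.298 × 10⁸) × 1.68) / (2 × 10¹¹)
  A = 0.00445 m²
Final answer: A = 0.00445 m²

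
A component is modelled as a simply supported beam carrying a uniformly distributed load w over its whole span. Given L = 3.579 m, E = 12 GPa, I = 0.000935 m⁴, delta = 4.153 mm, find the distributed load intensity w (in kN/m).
Model: a simply supported beam carrying a uniformly distributed load w over its whole span, so delta = (5·w·L^4) / (384·E·I).
Solve for w: w = (384·delta·E·I) / (5·L^4).
Convert to SI units:
  E = 12 GPa = 1.2 × 10¹⁰ Pa
  delta = 4.153 mm = 0.004153 m
Substitute:
  w = (384 × 0.004153 × (1.2 × 10¹⁰) × 0.000935) / (5 × 3.579^4)
  w = 21810 N/m
Convert: w = 21810 N/m = 21.81 kN/m
Final answer: w = 21.81 kN/m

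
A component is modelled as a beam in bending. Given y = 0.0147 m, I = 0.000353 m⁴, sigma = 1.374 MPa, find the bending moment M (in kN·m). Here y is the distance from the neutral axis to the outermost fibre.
Model: a beam in bending, so sigma = (M·y) / I.
Solve for M: M = (sigma·I) / y.
Convert to SI units:
  sigma = 1.374 MPa = 1.374 × 10⁶ Pa
Substitute:
  M = ((1.374 × 10⁶) × 0.000353) / 0.0147
  M = 32990 N·m
Convert: M = 32990 N·m = 32.99 kN·m
Final answer: M = 32.99 kN·m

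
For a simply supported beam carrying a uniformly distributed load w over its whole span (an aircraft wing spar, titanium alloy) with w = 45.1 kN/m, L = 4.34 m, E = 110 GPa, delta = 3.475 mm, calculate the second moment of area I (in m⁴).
Model: a simply supported beam carrying a uniformly distributed load w over its whole span, so delta = (5·w·L^4) / (384·E·I).
Solve for I: I = (5·w·L^4) / (384·delta·E).
Convert to SI units:
  w = 45.1 kN/m = 45100 N/m
  E = 110 GPa = 1.1 × 10¹¹ Pa
  delta = 3.475 mm = 0.003475 m
Substitute:
  I = (5 × 45100 × 4.34^4) / (384 × 0.003475 × (1.1 × 10¹¹))
  I = 0.000545 m⁴
Final answer: I = 0.000545 m⁴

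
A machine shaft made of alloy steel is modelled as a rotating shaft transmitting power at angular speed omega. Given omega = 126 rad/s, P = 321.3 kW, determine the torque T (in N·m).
Model: a rotating shaft transmitting power at angular speed omega, so P = T·omega.
Solve for T: T = P / omega.
Convert to SI units:
  P = 321.3 kW = 321300 W
Substitute:
  T = 321300 / 126
  T = 2550 N·m
Final answer: T = 2550 N·m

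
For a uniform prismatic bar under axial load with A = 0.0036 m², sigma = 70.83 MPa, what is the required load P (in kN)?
Model: a uniform prismatic bar under axial load, so sigma = P / A.
Solve for P: P = sigma·A.
Convert to SI units:
  sigma = 70.83 MPa = 7.083 × 10⁷ Pa
Substitute:
  P = (7.083 × 10⁷) × 0.0036
  P = 255000 N
Convert: P = 255000 N = 255 kN
Final answer: P = 255 kN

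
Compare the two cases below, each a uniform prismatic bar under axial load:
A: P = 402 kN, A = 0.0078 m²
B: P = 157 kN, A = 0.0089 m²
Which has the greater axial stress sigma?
Model: a uniform prismatic bar under axial load, so sigma = P / A (SI units).
  A: sigma = 402000 / 0.0078 = 5.154 × 10⁷ Pa = 51.54 MPa
  B: sigma = 157000 / 0.0089 = 1.764 × 10⁷ Pa = 17.64 MPa
51.54 MPa > 17.64 MPa, so A is larger.
Final answer: A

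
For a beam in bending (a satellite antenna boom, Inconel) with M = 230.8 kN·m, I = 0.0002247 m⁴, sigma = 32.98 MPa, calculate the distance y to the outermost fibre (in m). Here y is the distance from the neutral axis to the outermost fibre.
Model: a beam in bending, so sigma = (M·y) / I.
Solve for y: y = (sigma·I) / M.
Convert to SI units:
  M = 230.8 kN·m = 230800 N·m
  sigma = 32.98 MPa = 3.298 × 10⁷ Pa
Substitute:
  y = ((3.298 × 10⁷) × 0.0002247) / 230800
  y = 0.03211 m
Final answer: y = 0.03211 m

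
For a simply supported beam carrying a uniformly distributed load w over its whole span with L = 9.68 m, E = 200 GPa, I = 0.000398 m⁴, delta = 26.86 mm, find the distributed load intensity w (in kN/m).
Model: a simply supported beam carrying a uniformly distributed load w over its whole span, so delta = (5·w·L^4) / (384·E·I).
Solve for w: w = (384·delta·E·I) / (5·L^4).
Convert to SI units:
  E = 200 GPa = 2 × 10¹¹ Pa
  delta = 26.86 mm = 0.02686 m
Substitute:
  w = (384 × 0.02686 × (2 × 10¹¹) × 0.000398) / (5 × 9.68^4)
  w = 18700 N/m
Convert: w = 18700 N/m = 18.7 kN/m
Final answer: w = 18.7 kN/m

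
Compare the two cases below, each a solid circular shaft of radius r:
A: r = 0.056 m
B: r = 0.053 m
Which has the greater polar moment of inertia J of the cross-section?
Model: a solid circular shaft of radius r, so J = (π·r^4) / 2 (SI units).
  A: J = (π × 0.056^4) / 2 = 1.545 × 10⁻⁵ m⁴
  B: J = (π × 0.053^4) / 2 = 1.239 × 10⁻⁵ m⁴
1.545 × 10⁻⁵ m⁴ > 1.239 × 10⁻⁵ m⁴, so A is larger.
Final answer: A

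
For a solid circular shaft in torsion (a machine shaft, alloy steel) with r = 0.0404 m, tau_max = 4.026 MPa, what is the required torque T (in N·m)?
Model: a solid circular shaft in torsion, so tau_max = (2·T) / (π·r^3).
Solve for T: T = (π·tau_max·r^3) / 2.
Convert to SI units:
  tau_max = 4.026 MPa = 4.026 × 10⁶ Pa
Substitute:
  T = (π × (4.026 × 10⁶) × 0.0404^3) / 2
  T = 417 N·m
Final answer: T = 417 N·m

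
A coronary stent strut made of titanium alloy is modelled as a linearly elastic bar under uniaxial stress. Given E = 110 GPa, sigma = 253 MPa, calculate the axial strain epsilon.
Model: a linearly elastic bar under uniaxial stress, so sigma = E·epsilon.
Solve for epsilon: epsilon = sigma / E.
Convert to SI units:
  E = 110 GPa = 1.1 × 10¹¹ Pa
  sigma = 253 MPa = 2.53 × 10⁸ Pa
Substitute:
  epsilon = (2.53 × 10⁸) / (1.1 × 10¹¹)
  epsilon = 0.0023
Final answer: epsilon = 0.0023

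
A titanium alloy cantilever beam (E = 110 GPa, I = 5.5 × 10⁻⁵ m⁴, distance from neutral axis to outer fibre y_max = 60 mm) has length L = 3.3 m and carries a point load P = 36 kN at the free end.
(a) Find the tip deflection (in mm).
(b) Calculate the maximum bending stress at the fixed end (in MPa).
(a) Tip deflection of a cantilever with an end point load: δ = P·L^3 / (3·E·I). Convert P = 36 kN = 36000 N, E = 110 GPa = 1.1 × 10¹¹ Pa.
  δ = (36000 × 3.3^3) / (3 × (1.1 × 10¹¹) × (5.5 × 10⁻⁵)) = 0.07128 m = 71.28 mm
(b) Maximum bending moment at the fixed end: M = P·L = 36000 × 3.3 = 118800 N·m. Convert y_max = 60 mm = 0.06 m.
  σ = M·y_max / I = (118800 × 0.06) / (5.5 × 10⁻⁵) = 1.296 × 10⁸ Pa = 129.6 MPa
Final answer: (a) δ = 71.28 mm, (b) σ = 129.6 MPa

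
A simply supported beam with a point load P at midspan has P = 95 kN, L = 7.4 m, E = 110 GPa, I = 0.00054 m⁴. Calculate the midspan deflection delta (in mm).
Model: a simply supported beam with a point load P at midspan, so delta = (P·L^3) / (48·E·I).
Convert to SI units:
  P = 95 kN = 95000 N
  E = 110 GPa = 1.1 × 10¹¹ Pa
Substitute:
  delta = (95000 × 7.4^3) / (48 × (1.1 × 10¹¹) × 0.00054)
  delta = 0.0135 m
Convert: delta = 0.0135 m = 13.5 mm
Final answer: delta = 13.5 mm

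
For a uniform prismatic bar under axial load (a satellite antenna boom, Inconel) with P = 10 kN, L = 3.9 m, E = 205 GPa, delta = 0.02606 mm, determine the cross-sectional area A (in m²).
Model: a uniform prismatic bar under axial load, so delta = (P·L) / (A·E).
Solve for A: A = (P·L) / (delta·E).
Convert to SI units:
  P = 10 kN = 10000 N
  E = 205 GPa = 2.05 × 10¹¹ Pa
  delta = 0.02606 mm = 2.606 × 10⁻⁵ m
Substitute:
  A = (10000 × 3.9) / ((2.606 × 10⁻⁵) × (2.05 × 10¹¹))
  A = 0.0073 m²
Final answer: A = 0.0073 m²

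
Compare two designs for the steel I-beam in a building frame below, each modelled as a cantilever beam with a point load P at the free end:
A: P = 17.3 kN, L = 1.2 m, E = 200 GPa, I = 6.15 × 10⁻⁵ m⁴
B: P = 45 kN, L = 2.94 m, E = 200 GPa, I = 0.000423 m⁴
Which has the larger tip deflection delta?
Model: a cantilever beam with a point load P at the free end, so delta = (P·L^3) / (3·E·I) (SI units).
  A: delta = (17300 × 1.2^3) / (3 × (2 × 10¹¹) × (6.15 × 10⁻⁵)) = 0.0008101 m = 0.8101 mm
  B: delta = (45000 × 2.94^3) / (3 × (2 × 10¹¹) × 0.000423) = 0.004506 m = 4.506 mm
4.506 mm > 0.8101 mm, so B is larger.
Final answer: B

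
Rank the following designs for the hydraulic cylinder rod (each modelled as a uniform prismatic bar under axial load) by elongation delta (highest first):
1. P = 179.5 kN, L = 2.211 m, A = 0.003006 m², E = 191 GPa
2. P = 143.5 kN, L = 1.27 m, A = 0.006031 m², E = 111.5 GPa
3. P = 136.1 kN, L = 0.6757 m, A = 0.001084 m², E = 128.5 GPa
Model: a uniform prismatic bar under axial load, so delta = (P·L) / (A·E) (SI units).
  Case 1: delta = (179500 × 2.211) / (0.003006 × (1.91 × 10¹¹)) = 0.0006912 m = 0.6912 mm
  Case 2: delta = (143500 × 1.27) / (0.006031 × (1.115 × 10¹¹)) = 0.000271 m = 0.271 mm
  Case 3: delta = (136100 × 0.6757) / (0.001084 × (1.285 × 10¹¹)) = 0.0006602 m = 0.6602 mm
Ordering: 0.6912 mm (case 1) > 0.6602 mm (case 3) > 0.271 mm (case 2)
Final answer: 1, 3, 2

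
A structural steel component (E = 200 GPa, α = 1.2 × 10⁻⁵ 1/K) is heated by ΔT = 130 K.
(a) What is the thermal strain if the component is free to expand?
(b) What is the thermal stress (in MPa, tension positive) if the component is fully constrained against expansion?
(a) Free thermal strain ε_th = α·ΔT = (1.2 × 10⁻⁵) × 130 = 0.00156
(b) Fully constrained, the expansion is suppressed, so σ = -E·α·ΔT. Convert E = 200 GPa = 2 × 10¹¹ Pa.
  σ = -(2 × 10¹¹) × (1.2 × 10⁻⁵) × 130 = -3.12 × 10⁸ Pa = -312 MPa (compressive)
Final answer: (a) ε_th = 0.00156, (b) σ = -312 MPa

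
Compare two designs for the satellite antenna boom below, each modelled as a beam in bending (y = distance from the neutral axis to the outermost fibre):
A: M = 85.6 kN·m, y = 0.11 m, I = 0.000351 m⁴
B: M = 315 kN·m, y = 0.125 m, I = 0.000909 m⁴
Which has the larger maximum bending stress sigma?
Model: a beam in bending (y = distance from the neutral axis to the outermost fibre), so sigma = (M·y) / I (SI units).
  A: sigma = (85600 × 0.11) / 0.000351 = 2.683 × 10⁷ Pa = 26.83 MPa
  B: sigma = (315000 × 0.125) / 0.000909 = 4.332 × 10⁷ Pa = 43.32 MPa
43.32 MPa > 26.83 MPa, so B is larger.
Final answer: B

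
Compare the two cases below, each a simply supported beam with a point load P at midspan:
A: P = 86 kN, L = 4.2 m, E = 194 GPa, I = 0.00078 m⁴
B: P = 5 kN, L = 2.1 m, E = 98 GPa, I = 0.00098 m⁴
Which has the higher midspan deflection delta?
Model: a simply supported beam with a point load P at midspan, so delta = (P·L^3) / (48·E·I) (SI units).
  A: delta = (86000 × 4.2^3) / (48 × (1.94 × 10¹¹) × 0.00078) = 0.0008772 m = 0.8772 mm
  B: delta = (5000 × 2.1^3) / (48 × (9.8 × 10¹⁰) × 0.00098) = 1.004 × 10⁻⁵ m = 0.01004 mm
0.8772 mm > 0.01004 mm, so A is larger.
Final answer: A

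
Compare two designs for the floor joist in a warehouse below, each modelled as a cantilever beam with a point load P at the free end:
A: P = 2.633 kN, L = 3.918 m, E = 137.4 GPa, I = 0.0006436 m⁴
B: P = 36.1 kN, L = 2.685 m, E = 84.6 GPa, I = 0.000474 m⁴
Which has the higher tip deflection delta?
Model: a cantilever beam with a point load P at the free end, so delta = (P·L^3) / (3·E·I) (SI units).
  A: delta = (2633 × 3.918^3) / (3 × (1.374 × 10¹¹) × 0.0006436) = 0.0005969 m = 0.5969 mm
  B: delta = (36100 × 2.685^3) / (3 × (8.46 × 10¹⁰) × 0.000474) = 0.005809 m = 5.809 mm
5.809 mm > 0.5969 mm, so B is larger.
Final answer: B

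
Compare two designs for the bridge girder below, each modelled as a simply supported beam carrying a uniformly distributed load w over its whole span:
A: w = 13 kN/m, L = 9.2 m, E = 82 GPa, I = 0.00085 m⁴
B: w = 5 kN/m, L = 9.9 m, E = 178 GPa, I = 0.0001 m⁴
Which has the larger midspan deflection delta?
Model: a simply supported beam carrying a uniformly distributed load w over its whole span, so delta = (5·w·L^4) / (384·E·I) (SI units).
  A: delta = (5 × 13000 × 9.2^4) / (384 × (8.2 × 10¹⁰) × 0.00085) = 0.0174 m = 17.4 mm
  B: delta = (5 × 5000 × 9.9^4) / (384 × (1.78 × 10¹¹) × 0.0001) = 0.03513 m = 35.13 mm
35.13 mm > 17.4 mm, so B is larger.
Final answer: B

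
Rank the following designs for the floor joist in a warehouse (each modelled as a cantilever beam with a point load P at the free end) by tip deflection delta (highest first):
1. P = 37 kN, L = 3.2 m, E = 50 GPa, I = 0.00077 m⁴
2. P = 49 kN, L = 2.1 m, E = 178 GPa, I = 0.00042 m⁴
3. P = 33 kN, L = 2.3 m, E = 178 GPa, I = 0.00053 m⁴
Model: a cantilever beam with a point load P at the free end, so delta = (P·L^3) / (3·E·I) (SI units).
  Case 1: delta = (37000 × 3.2^3) / (3 × (5 × 10¹⁰) × 0.00077) = 0.0105 m = 10.5 mm
  Case 2: delta = (49000 × 2.1^3) / (3 × (1.78 × 10¹¹) × 0.00042) = 0.002023 m = 2.023 mm
  Case 3: delta = (33000 × 2.3^3) / (3 × (1.78 × 10¹¹) × 0.00053) = 0.001419 m = 1.419 mm
Ordering: 10.5 mm (case 1) > 2.023 mm (case 2) > 1.419 mm (case 3)
Final answer: 1, 2, 3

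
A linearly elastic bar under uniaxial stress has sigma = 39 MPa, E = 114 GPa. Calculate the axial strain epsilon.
Model: a linearly elastic bar under uniaxial stress, so epsilon = sigma / E.
Convert to SI units:
  sigma = 39 MPa = 3.9 × 10⁷ Pa
  E = 114 GPa = 1.14 × 10¹¹ Pa
Substitute:
  epsilon = (3.9 × 10⁷) / (1.14 × 10¹¹)
  epsilon = 0.0003421
Final answer: epsilon = 0.0003421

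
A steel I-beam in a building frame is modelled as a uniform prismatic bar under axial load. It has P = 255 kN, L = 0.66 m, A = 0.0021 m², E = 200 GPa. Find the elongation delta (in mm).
Model: a uniform prismatic bar under axial load, so delta = (P·L) / (A·E).
Convert to SI units:
  P = 255 kN = 255000 N
  E = 200 GPa = 2 × 10¹¹ Pa
Substitute:
  delta = (255000 × 0.66) / (0.0021 × (2 × 10¹¹))
  delta = 0.0004007 m
Convert: delta = 0.0004007 m = 0.4007 mm
Final answer: delta = 0.4007 mm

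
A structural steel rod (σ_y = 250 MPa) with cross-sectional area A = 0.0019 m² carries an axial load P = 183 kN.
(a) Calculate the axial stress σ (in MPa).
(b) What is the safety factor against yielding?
(a) Axial stress σ = P/A. Convert P = 183 kN = 183000 N.
  σ = 183000 / 0.0019 = 9.632 × 10⁷ Pa = 96.32 MPa
(b) Safety factor SF = σ_y/σ = 250 / 96.32 = 2.596
Final answer: (a) σ = 96.32 MPa, (b) SF = 2.596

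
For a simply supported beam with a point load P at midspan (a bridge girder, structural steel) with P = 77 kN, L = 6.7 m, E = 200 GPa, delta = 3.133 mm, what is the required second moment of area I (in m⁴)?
Model: a simply supported beam with a point load P at midspan, so delta = (P·L^3) / (48·E·I).
Solve for I: I = (P·L^3) / (48·delta·E).
Convert to SI units:
  P = 77 kN = 77000 N
  E = 200 GPa = 2 × 10¹¹ Pa
  delta = 3.133 mm = 0.003133 m
Substitute:
  I = (77000 × 6.7^3) / (48 × 0.003133 × (2 × 10¹¹))
  I = 0.00077 m⁴
Final answer: I = 0.00077 m⁴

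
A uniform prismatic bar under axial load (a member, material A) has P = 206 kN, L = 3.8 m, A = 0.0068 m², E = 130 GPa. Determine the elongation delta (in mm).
Model: a uniform prismatic bar under axial load, so delta = (P·L) / (A·E).
Convert to SI units:
  P = 206 kN = 206000 N
  E = 130 GPa = 1.3 × 10¹¹ Pa
Substitute:
  delta = (206000 × 3.8) / (0.0068 × (1.3 × 10¹¹))
  delta = 0.0008855 m
Convert: delta = 0.0008855 m = 0.8855 mm
Final answer: delta = 0.8855 mm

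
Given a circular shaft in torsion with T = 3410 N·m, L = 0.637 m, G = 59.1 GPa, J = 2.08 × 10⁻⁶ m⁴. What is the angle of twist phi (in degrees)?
Model: a circular shaft in torsion, so phi = (T·L) / (G·J).
Convert to SI units:
  G = 59.1 GPa = 5.91 × 10¹⁰ Pa
Substitute:
  phi = (3410 × 0.637) / ((5.91 × 10¹⁰) × (2.08 × 10⁻⁶))
  phi = 0.01767 rad
Convert to degrees: phi = 0.01767 × 180/π = 1.012°
Final answer: phi = 1.012°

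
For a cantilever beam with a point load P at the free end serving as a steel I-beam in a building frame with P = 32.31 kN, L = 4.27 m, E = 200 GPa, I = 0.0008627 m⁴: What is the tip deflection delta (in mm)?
Model: a cantilever beam with a point load P at the free end, so delta = (P·L^3) / (3·E·I).
Convert to SI units:
  P = 32.31 kN = 32310 N
  E = 200 GPa = 2 × 10¹¹ Pa
Substitute:
  delta = (32310 × 4.27^3) / (3 × (2 × 10¹¹) × 0.0008627)
  delta = 0.00486 m
Convert: delta = 0.00486 m = 4.86 mm
Final answer: delta = 4.86 mm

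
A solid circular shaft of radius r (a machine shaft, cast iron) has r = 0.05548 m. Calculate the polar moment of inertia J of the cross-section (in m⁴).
Model: a solid circular shaft of radius r, so J = (π·r^4) / 2.
Substitute:
  J = (π × 0.05548^4) / 2
  J = 1.488 × 10⁻⁵ m⁴
Final answer: J = 1.488 × 10⁻⁵ m⁴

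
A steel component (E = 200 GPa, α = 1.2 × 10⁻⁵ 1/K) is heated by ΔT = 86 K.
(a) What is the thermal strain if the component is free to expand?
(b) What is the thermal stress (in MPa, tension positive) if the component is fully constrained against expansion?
(a) Free thermal strain ε_th = α·ΔT = (1.2 × 10⁻⁵) × 86 = 0.001032
(b) Fully constrained, the expansion is suppressed, so σ = -E·α·ΔT. Convert E = 200 GPa = 2 × 10¹¹ Pa.
  σ = -(2 × 10¹¹) × (1.2 × 10⁻⁵) × 86 = -2.064 × 10⁸ Pa = -206.4 MPa (compressive)
Final answer: (a) ε_th = 0.001032, (b) σ = -206.4 MPa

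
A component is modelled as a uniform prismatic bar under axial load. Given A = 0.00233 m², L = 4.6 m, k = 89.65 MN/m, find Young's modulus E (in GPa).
Model: a uniform prismatic bar under axial load, so k = (A·E) / L.
Solve for E: E = (k·L) / A.
Convert to SI units:
  k = 89.65 MN/m = 8.965 × 10⁷ N/m
Substitute:
  E = ((8.965 × 10⁷) × 4.6) / 0.00233
  E = 1.77 × 10¹¹ Pa
Convert: E = 1.77 × 10¹¹ Pa = 177 GPa
Final answer: E = 177 GPa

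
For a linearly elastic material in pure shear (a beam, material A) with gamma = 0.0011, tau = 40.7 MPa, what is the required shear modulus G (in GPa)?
Model: a linearly elastic material in pure shear, so tau = G·gamma.
Solve for G: G = tau / gamma.
Convert to SI units:
  tau = 40.7 MPa = 4.07 × 10⁷ Pa
Substitute:
  G = (4.07 × 10⁷) / 0.0011
  G = 3.7 × 10¹⁰ Pa
Convert: G = 3.7 × 10¹⁰ Pa = 37 GPa
Final answer: G = 37 GPa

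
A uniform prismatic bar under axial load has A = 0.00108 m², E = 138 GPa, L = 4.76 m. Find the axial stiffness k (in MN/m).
Model: a uniform prismatic bar under axial load, so k = (A·E) / L.
Convert to SI units:
  E = 138 GPa = 1.38 × 10¹¹ Pa
Substitute:
  k = (0.00108 × (1.38 × 10¹¹)) / 4.76
  k = 3.131 × 10⁷ N/m
Convert: k = 3.131 × 10⁷ N/m = 31.31 MN/m
Final answer: k = 31.31 MN/m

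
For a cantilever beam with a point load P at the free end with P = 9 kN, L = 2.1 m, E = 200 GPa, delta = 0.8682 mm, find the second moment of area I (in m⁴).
Model: a cantilever beam with a point load P at the free end, so delta = (P·L^3) / (3·E·I).
Solve for I: I = (P·L^3) / (3·delta·E).
Convert to SI units:
  P = 9 kN = 9000 N
  E = 200 GPa = 2 × 10¹¹ Pa
  delta = 0.8682 mm = 0.0008682 m
Substitute:
  I = (9000 × 2.1^3) / (3 × 0.0008682 × (2 × 10¹¹))
  I = 0.00016 m⁴
Final answer: I = 0.00016 m⁴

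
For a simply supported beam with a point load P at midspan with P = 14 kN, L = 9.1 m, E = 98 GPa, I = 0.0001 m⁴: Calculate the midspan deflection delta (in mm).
Model: a simply supported beam with a point load P at midspan, so delta = (P·L^3) / (48·E·I).
Convert to SI units:
  P = 14 kN = 14000 N
  E = 98 GPa = 9.8 × 10¹⁰ Pa
Substitute:
  delta = (14000 × 9.1^3) / (48 × (9.8 × 10¹⁰) × 0.0001)
  delta = 0.02243 m
Convert: delta = 0.02243 m = 22.43 mm
Final answer: delta = 22.43 mm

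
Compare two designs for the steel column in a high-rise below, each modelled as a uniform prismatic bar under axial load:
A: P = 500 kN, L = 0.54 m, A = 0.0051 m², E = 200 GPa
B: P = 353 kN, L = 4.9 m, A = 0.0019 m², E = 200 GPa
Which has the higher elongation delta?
Model: a uniform prismatic bar under axial load, so delta = (P·L) / (A·E) (SI units).
  A: delta = (500000 × 0.54) / (0.0051 × (2 × 10¹¹)) = 0.0002647 m = 0.2647 mm
  B: delta = (353000 × 4.9) / (0.0019 × (2 × 10¹¹)) = 0.004552 m = 4.552 mm
4.552 mm > 0.2647 mm, so B is larger.
Final answer: B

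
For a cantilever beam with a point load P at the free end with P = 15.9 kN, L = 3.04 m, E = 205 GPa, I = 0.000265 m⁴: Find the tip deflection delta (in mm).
Model: a cantilever beam with a point load P at the free end, so delta = (P·L^3) / (3·E·I).
Convert to SI units:
  P = 15.9 kN = 15900 N
  E = 205 GPa = 2.05 × 10¹¹ Pa
Substitute:
  delta = (15900 × 3.04^3) / (3 × (2.05 × 10¹¹) × 0.000265)
  delta = 0.002741 m
Convert: delta = 0.002741 m = 2.741 mm
Final answer: delta = 2.741 mm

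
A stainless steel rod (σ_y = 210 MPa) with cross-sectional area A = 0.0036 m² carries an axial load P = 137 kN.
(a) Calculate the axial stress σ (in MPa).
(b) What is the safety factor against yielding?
(a) Axial stress σ = P/A. Convert P = 137 kN = 137000 N.
  σ = 137000 / 0.0036 = 3.806 × 10⁷ Pa = 38.06 MPa
(b) Safety factor SF = σ_y/σ = 210 / 38.06 = 5.518
Final answer: (a) σ = 38.06 MPa, (b) SF = 5.518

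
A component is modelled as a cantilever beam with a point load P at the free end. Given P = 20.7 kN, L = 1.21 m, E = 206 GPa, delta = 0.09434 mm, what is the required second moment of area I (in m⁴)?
Model: a cantilever beam with a point load P at the free end, so delta = (P·L^3) / (3·E·I).
Solve for I: I = (P·L^3) / (3·delta·E).
Convert to SI units:
  P = 20.7 kN = 20700 N
  E = 206 GPa = 2.06 × 10¹¹ Pa
  delta = 0.09434 mm = 9.434 × 10⁻⁵ m
Substitute:
  I = (20700 × 1.21^3) / (3 × (9.434 × 10⁻⁵) × (2.06 × 10¹¹))
  I = 0.000629 m⁴
Final answer: I = 0.000629 m⁴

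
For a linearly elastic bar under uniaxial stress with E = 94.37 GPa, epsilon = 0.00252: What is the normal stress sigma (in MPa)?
Model: a linearly elastic bar under uniaxial stress, so sigma = E·epsilon.
Convert to SI units:
  E = 94.37 GPa = 9.437 × 10¹⁰ Pa
Substitute:
  sigma = (9.437 × 10¹⁰) × 0.00252
  sigma = 2.378 × 10⁸ Pa
Convert: sigma = 2.378 × 10⁸ Pa = 237.8 MPa
Final answer: sigma = 237.8 MPa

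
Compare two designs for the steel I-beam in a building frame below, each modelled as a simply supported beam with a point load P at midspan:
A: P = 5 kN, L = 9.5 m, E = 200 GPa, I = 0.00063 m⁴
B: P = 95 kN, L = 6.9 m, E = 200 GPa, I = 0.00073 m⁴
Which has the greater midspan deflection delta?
Model: a simply supported beam with a point load P at midspan, so delta = (P·L^3) / (48·E·I) (SI units).
  A: delta = (5000 × 9.5^3) / (48 × (2 × 10¹¹) × 0.00063) = 0.0007088 m = 0.7088 mm
  B: delta = (95000 × 6.9^3) / (48 × (2 × 10¹¹) × 0.00073) = 0.004453 m = 4.453 mm
4.453 mm > 0.7088 mm, so B is larger.
Final answer: B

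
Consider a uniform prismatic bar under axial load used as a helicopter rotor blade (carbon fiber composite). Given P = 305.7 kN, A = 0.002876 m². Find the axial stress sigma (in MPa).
Model: a uniform prismatic bar under axial load, so sigma = P / A.
Convert to SI units:
  P = 305.7 kN = 305700 N
Substitute:
  sigma = 305700 / 0.002876
  sigma = 1.063 × 10⁸ Pa
Convert: sigma = 1.063 × 10⁸ Pa = 106.3 MPa
Final answer: sigma = 106.3 MPa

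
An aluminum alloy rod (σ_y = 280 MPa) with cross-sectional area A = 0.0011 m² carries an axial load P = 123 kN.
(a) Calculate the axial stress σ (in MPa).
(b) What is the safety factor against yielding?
(a) Axial stress σ = P/A. Convert P = 123 kN = 123000 N.
  σ = 123000 / 0.0011 = 1.118 × 10⁸ Pa = 111.8 MPa
(b) Safety factor SF = σ_y/σ = 280 / 111.8 = 2.504
Final answer: (a) σ = 111.8 MPa, (b) SF = 2.504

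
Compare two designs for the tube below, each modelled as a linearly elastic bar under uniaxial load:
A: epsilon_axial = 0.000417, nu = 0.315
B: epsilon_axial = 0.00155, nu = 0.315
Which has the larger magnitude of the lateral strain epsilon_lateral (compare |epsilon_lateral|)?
Model: a linearly elastic bar under uniaxial load, so epsilon_lateral = -nu·epsilon_axial (SI units).
  A: epsilon_lateral = -(0.315 × 0.000417) = -0.0001314
  B: epsilon_lateral = -(0.315 × 0.00155) = -0.0004882
|epsilon_lateral|: A = 0.0001314, B = 0.0004882, so B is larger in magnitude.
Final answer: B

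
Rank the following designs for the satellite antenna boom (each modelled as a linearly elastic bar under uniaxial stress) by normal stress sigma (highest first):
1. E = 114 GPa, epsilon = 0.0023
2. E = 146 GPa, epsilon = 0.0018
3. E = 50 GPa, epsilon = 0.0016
Model: a linearly elastic bar under uniaxial stress, so sigma = E·epsilon (SI units).
  Case 1: sigma = (1.14 × 10¹¹) × 0.0023 = 2.622 × 10⁸ Pa = 262.2 MPa
  Case 2: sigma = (1.46 × 10¹¹) × 0.0018 = 2.628 × 10⁸ Pa = 262.8 MPa
  Case 3: sigma = (5 × 10¹⁰) × 0.0016 = 8 × 10⁷ Pa = 80 MPa
Ordering: 262.8 MPa (case 2) > 262.2 MPa (case 1) > 80 MPa (case 3)
Final answer: 2, 1, 3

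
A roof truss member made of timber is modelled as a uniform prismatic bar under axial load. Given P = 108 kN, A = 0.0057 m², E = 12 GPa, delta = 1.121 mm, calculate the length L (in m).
Model: a uniform prismatic bar under axial load, so delta = (P·L) / (A·E).
Solve for L: L = (delta·A·E) / P.
Convert to SI units:
  P = 108 kN = 108000 N
  E = 12 GPa = 1.2 × 10¹⁰ Pa
  delta = 1.121 mm = 0.001121 m
Substitute:
  L = (0.001121 × 0.0057 × (1.2 × 10¹⁰)) / 108000
  L = 0.71 m
Final answer: L = 0.71 m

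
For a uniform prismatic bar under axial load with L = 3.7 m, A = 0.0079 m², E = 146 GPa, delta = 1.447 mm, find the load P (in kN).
Model: a uniform prismatic bar under axial load, so delta = (P·L) / (A·E).
Solve for P: P = (delta·A·E) / L.
Convert to SI units:
  E = 146 GPa = 1.46 × 10¹¹ Pa
  delta = 1.447 mm = 0.001447 m
Substitute:
  P = (0.001447 × 0.0079 × (1.46 × 10¹¹)) / 3.7
  P = 451100 N
Convert: P = 451100 N = 451.1 kN
Final answer: P = 451.1 kN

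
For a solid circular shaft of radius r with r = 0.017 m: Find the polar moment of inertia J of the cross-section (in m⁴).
Model: a solid circular shaft of radius r, so J = (π·r^4) / 2.
Substitute:
  J = (π × 0.017^4) / 2
  J = 1.312 × 10⁻⁷ m⁴
Final answer: J = 1.312 × 10⁻⁷ m⁴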